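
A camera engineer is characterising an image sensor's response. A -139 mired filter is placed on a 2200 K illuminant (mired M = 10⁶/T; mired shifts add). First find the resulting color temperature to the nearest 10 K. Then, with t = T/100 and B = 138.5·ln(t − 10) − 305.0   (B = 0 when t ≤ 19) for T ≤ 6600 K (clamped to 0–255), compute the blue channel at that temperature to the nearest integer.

121

M_in = 10⁶/2200 = 454.55; M_out = 454.55 + (-139) = 315.55.
T_out = 10⁶/315.55 = 3169.1 K → 3170 K; t = 31.7.
B = 138.5·ln(31.7 − 10) − 305.0 = 138.5·ln 21.7 − 305.0 = 138.5·3.0773 − 305.0 = 121.208.
Rounded: 121.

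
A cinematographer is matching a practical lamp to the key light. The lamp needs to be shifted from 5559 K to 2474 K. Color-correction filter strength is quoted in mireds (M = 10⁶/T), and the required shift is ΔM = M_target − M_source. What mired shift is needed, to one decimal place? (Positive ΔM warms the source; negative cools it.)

+224.3 mireds

M_source = 10⁶/5559 = 179.888; M_target = 10⁶/2474 = 404.204.
ΔM = 404.204 − 179.888 = 224.315 → +224.3 mireds, a warming shift.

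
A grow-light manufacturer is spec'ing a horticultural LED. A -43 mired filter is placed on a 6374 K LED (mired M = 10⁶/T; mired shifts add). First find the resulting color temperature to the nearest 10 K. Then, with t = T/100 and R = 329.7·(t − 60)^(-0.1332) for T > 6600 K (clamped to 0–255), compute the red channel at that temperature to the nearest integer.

M_in = 10⁶/6374 = 156.89; M_out = 156.89 + (-43) = 113.89.
T_out = 10⁶/113.89 = 8780.6 K → 8780 K; t = 87.8.
R = 329.7·(87.8 − 60)^(-0.1332) = 329.7·27.8^(-0.1332) = 329.7·0.64217 = 211.725.
Rounded: 212.

212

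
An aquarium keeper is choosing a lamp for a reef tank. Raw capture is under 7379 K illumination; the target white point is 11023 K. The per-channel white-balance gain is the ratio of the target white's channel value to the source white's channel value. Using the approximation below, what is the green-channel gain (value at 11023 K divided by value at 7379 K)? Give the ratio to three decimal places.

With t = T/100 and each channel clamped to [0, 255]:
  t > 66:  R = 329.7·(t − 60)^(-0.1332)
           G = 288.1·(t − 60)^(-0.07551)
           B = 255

At 7379 K (t = 73.79):
  G = 288.1·(73.79 − 60)^(-0.07551) = 288.1·13.79^(-0.07551) = 288.1·0.82026 = 236.317.
At 11023 K (t = 110.23):
  G = 288.1·(110.23 − 60)^(-0.07551) = 288.1·50.23^(-0.07551) = 288.1·0.74398 = 214.340.
Gain = 214.340 / 236.317 = 0.9070 → 0.907.

0.907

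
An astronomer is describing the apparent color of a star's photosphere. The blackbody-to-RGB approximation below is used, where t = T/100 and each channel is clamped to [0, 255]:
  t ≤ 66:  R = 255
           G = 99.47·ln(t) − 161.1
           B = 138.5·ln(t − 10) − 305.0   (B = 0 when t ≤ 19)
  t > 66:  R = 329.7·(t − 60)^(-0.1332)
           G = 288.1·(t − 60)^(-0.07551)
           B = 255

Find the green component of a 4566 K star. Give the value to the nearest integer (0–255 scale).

219

t = 4566/100 = 45.66; the t ≤ 66 branch applies.
G = 99.47·ln 45.66 − 161.1 = 99.47·3.8212 − 161.1 = 218.997.
Rounded: 219.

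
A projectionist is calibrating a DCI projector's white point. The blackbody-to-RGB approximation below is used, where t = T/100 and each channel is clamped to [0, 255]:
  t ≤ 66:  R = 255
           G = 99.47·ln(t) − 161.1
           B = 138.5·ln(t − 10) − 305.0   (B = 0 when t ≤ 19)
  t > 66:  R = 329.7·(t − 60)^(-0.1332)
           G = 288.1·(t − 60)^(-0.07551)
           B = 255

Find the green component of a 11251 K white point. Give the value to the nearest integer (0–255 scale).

214

t = 11251/100 = 112.51; the t > 66 branch applies.
G = 288.1·(112.51 − 60)^(-0.07551) = 288.1·52.51^(-0.07551) = 288.1·0.74149 = 213.623.
Rounded: 214.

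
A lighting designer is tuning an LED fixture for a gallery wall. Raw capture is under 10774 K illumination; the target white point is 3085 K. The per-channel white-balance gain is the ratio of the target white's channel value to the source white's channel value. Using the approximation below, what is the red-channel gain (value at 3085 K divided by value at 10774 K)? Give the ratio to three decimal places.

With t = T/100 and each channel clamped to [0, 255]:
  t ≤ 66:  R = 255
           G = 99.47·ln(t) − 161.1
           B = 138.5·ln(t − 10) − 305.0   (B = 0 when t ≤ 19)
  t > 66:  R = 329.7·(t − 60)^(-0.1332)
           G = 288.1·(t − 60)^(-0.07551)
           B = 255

At 10774 K (t = 107.74):
  R = 329.7·(107.74 − 60)^(-0.1332) = 329.7·47.74^(-0.1332) = 329.7·0.59755 = 197.012.
At 3085 K (t = 30.85):
  R = 255 by definition for t ≤ 66.
Gain = 255.000 / 197.012 = 1.2943 → 1.294.

1.294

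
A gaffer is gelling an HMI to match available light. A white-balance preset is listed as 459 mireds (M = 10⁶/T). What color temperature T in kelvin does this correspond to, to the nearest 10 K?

2180 K

T = 10⁶ / 459 = 2178.65 K → 2180 K.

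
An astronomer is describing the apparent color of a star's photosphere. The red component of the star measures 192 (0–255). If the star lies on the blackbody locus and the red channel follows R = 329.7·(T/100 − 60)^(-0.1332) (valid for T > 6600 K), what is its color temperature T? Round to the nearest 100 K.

11800 K

(t − 60)^(-0.1332) = 192/329.7 = 0.58235.
t − 60 = 0.58235^(1/-0.1332) = 0.58235^(-7.508) = 57.929, so t = 117.929.
T = 100·t = 11793 K → 11800 K to the nearest 100 K.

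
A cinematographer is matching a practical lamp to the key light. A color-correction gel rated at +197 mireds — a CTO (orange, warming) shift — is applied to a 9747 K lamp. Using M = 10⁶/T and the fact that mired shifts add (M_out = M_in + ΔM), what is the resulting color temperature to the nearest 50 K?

3350 K

M_in = 10⁶/9747 = 102.60 mireds.
M_out = 102.60 + (+197) = 299.60 mireds.
T_out = 10⁶/299.60 = 3337.8 K → 3350 K.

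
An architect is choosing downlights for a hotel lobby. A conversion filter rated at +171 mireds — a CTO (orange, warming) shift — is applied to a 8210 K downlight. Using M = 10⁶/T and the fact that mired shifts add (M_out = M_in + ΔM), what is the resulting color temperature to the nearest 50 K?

3400 K

M_in = 10⁶/8210 = 121.80 mireds.
M_out = 121.80 + (+171) = 292.80 mireds.
T_out = 10⁶/292.80 = 3415.3 K → 3400 K.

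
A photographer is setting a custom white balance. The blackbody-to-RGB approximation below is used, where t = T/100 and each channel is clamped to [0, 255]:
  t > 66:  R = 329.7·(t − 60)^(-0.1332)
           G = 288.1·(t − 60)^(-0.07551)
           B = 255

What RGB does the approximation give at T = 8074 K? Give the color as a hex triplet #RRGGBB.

t = 8074/100 = 80.74; the t > 66 branch applies.
R = 329.7·(80.74 − 60)^(-0.1332) = 329.7·20.74^(-0.1332) = 329.7·0.66773 = 220.151.
G = 288.1·(80.74 − 60)^(-0.07551) = 288.1·20.74^(-0.07551) = 288.1·0.79537 = 229.145.
B = 255 by definition for t > 66.
Rounded: (220, 229, 255).
In hex: #DCE5FF.

#DCE5FF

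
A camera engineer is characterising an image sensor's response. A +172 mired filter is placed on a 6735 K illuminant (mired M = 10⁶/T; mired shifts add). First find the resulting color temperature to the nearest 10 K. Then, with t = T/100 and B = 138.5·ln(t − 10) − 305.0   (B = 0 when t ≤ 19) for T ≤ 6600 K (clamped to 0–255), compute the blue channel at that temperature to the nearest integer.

M_in = 10⁶/6735 = 148.48; M_out = 148.48 + (+172) = 320.48.
T_out = 10⁶/320.48 = 3120.3 K → 3120 K; t = 31.2.
B = 138.5·ln(31.2 − 10) − 305.0 = 138.5·ln 21.2 − 305.0 = 138.5·3.0540 − 305.0 = 117.979.
Rounded: 118.

118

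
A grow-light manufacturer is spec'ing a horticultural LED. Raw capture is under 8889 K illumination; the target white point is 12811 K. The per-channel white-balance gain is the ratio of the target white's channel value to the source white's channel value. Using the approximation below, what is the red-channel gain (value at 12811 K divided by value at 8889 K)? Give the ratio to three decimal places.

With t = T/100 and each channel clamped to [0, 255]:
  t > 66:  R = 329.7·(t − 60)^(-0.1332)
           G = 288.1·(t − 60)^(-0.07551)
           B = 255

0.892

At 8889 K (t = 88.89):
  R = 329.7·(88.89 − 60)^(-0.1332) = 329.7·28.89^(-0.1332) = 329.7·0.63889 = 210.643.
At 12811 K (t = 128.11):
  R = 329.7·(128.11 − 60)^(-0.1332) = 329.7·68.11^(-0.1332) = 329.7·0.56992 = 187.904.
Gain = 187.904 / 210.643 = 0.8920 → 0.892.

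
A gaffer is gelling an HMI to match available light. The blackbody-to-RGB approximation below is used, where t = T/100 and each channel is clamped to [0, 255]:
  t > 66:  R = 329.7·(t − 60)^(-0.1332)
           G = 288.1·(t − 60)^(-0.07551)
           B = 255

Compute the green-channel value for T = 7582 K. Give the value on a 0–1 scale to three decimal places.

0.917

t = 7582/100 = 75.82; the t > 66 branch applies.
G = 288.1·(75.82 − 60)^(-0.07551) = 288.1·15.82^(-0.07551) = 288.1·0.81180 = 233.879.
On a 0–1 scale: 233.879/255 = 0.9172 → 0.917.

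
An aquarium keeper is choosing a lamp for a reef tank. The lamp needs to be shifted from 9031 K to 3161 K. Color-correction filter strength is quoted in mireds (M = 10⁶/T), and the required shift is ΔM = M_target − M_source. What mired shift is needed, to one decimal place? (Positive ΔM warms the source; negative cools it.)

M_source = 10⁶/9031 = 110.730; M_target = 10⁶/3161 = 316.356.
ΔM = 316.356 − 110.730 = 205.626 → +205.6 mireds, a warming shift.

+205.6 mireds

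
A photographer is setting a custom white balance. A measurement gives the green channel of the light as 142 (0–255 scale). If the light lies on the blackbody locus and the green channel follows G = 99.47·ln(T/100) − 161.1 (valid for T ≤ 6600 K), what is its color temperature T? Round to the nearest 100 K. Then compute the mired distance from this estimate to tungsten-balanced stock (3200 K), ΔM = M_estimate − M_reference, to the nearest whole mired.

+164 mireds

ln t = (142 + 161.1) / 99.47 = 3.0471.
t = e^3.0471 = 21.055.
T = 100·t = 2106 K → 2100 K to the nearest 100 K.
M_estimate = 10⁶/2100 = 476.19; M_reference = 10⁶/3200 = 312.50.
ΔM = 476.19 − 312.50 = 163.69 → +164 mireds.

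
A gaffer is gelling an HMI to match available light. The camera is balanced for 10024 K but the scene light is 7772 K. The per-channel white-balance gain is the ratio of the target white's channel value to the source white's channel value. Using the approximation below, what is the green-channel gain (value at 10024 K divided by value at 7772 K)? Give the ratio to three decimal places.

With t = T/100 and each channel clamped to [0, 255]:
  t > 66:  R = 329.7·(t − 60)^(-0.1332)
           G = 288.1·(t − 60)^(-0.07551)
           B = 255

At 7772 K (t = 77.72):
  G = 288.1·(77.72 − 60)^(-0.07551) = 288.1·17.72^(-0.07551) = 288.1·0.80488 = 231.885.
At 10024 K (t = 100.24):
  G = 288.1·(100.24 − 60)^(-0.07551) = 288.1·40.24^(-0.07551) = 288.1·0.75654 = 217.959.
Gain = 217.959 / 231.885 = 0.9399 → 0.940.

0.940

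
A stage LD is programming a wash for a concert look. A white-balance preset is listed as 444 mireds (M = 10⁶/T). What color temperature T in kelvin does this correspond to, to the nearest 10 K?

T = 10⁶ / 444 = 2252.25 K → 2250 K.

2250 K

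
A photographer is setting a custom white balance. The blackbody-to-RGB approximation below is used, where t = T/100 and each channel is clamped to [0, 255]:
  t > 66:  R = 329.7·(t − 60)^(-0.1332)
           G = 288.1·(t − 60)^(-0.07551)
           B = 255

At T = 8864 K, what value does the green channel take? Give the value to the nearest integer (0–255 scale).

224

t = 8864/100 = 88.64; the t > 66 branch applies.
G = 288.1·(88.64 − 60)^(-0.07551) = 288.1·28.64^(-0.07551) = 288.1·0.77622 = 223.629.
Rounded: 224.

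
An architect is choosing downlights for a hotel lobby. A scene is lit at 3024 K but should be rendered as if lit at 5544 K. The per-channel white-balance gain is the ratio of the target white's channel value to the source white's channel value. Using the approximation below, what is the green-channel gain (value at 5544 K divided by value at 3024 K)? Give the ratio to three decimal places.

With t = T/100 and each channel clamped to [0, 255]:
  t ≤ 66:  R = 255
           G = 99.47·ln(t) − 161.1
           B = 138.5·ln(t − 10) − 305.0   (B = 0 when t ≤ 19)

At 3024 K (t = 30.24):
  G = 99.47·ln 30.24 − 161.1 = 99.47·3.4092 − 161.1 = 178.010.
At 5544 K (t = 55.44):
  G = 99.47·ln 55.44 − 161.1 = 99.47·4.0153 − 161.1 = 238.302.
Gain = 238.302 / 178.010 = 1.3387 → 1.339.

1.339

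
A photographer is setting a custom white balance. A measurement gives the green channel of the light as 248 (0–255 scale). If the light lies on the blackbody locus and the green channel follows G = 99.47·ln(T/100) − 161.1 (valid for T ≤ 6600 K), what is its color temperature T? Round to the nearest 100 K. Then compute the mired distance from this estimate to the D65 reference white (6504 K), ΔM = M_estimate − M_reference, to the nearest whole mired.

ln t = (248 + 161.1) / 99.47 = 4.1128.
t = e^4.1128 = 61.117.
T = 100·t = 6112 K → 6100 K to the nearest 100 K.
M_estimate = 10⁶/6100 = 163.93; M_reference = 10⁶/6504 = 153.75.
ΔM = 163.93 − 153.75 = 10.18 → +10 mireds.

+10 mireds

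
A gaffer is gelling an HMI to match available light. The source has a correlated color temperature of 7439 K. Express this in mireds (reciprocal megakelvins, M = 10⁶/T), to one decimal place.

M = 10⁶ / 7439 = 134.427 → 134.4 mireds.

134.4 mireds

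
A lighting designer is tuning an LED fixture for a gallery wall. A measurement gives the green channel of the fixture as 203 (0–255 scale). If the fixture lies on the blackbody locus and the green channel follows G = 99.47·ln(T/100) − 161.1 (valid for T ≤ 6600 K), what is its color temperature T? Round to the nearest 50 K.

ln t = (203 + 161.1) / 99.47 = 3.6604.
t = e^3.6604 = 38.877.
T = 100·t = 3888 K → 3900 K to the nearest 50 K.

3900 K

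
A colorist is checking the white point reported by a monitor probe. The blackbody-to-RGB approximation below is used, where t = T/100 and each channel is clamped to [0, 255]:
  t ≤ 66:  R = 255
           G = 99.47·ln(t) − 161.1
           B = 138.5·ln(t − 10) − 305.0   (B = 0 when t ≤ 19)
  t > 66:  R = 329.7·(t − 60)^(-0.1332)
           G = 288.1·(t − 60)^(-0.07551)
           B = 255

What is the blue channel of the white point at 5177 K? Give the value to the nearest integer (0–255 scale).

t = 5177/100 = 51.77; the t ≤ 66 branch applies.
B = 138.5·ln(51.77 − 10) − 305.0 = 138.5·ln 41.77 − 305.0 = 138.5·3.7322 − 305.0 = 211.907.
Rounded: 212.

212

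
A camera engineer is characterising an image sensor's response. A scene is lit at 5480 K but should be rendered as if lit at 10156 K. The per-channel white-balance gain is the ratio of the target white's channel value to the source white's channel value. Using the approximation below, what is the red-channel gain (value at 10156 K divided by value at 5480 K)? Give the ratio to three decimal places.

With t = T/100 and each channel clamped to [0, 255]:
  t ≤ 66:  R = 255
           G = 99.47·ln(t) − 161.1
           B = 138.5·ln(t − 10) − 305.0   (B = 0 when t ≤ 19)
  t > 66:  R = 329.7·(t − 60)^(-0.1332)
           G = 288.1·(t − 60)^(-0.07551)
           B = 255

At 5480 K (t = 54.8):
  R = 255 by definition for t ≤ 66.
At 10156 K (t = 101.56):
  R = 329.7·(101.56 − 60)^(-0.1332) = 329.7·41.56^(-0.1332) = 329.7·0.60868 = 200.683.
Gain = 200.683 / 255.000 = 0.7870 → 0.787.

0.787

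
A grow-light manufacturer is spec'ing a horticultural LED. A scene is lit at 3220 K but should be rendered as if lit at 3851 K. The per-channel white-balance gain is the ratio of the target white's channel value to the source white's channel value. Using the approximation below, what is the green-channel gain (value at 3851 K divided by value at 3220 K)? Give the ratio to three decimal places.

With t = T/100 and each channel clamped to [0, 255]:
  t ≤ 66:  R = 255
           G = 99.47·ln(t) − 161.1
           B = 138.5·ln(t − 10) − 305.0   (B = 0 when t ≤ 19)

At 3220 K (t = 32.2):
  G = 99.47·ln 32.2 − 161.1 = 99.47·3.4720 − 161.1 = 184.257.
At 3851 K (t = 38.51):
  G = 99.47·ln 38.51 − 161.1 = 99.47·3.6509 − 161.1 = 202.057.
Gain = 202.057 / 184.257 = 1.0966 → 1.097.

1.097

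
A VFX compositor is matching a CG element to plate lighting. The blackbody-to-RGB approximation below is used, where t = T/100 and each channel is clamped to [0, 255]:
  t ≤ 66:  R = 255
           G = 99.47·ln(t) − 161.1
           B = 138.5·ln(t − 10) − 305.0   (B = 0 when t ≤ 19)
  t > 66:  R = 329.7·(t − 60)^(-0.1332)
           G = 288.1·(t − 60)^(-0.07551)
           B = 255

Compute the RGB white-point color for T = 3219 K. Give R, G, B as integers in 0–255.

t = 3219/100 = 32.19; the t ≤ 66 branch applies.
R = 255 by definition for t ≤ 66.
G = 99.47·ln 32.19 − 161.1 = 99.47·3.4717 − 161.1 = 184.226.
B = 138.5·ln(32.19 − 10) − 305.0 = 138.5·ln 22.19 − 305.0 = 138.5·3.0996 − 305.0 = 124.300.
Rounded: (255, 184, 124).

R=255, G=184, B=124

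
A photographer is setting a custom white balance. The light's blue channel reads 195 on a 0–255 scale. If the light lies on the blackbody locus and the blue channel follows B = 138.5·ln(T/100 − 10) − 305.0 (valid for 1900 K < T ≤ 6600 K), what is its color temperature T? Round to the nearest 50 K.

ln(t − 10) = (195 + 305.0) / 138.5 = 3.6101.
t − 10 = e^3.6101 = 36.970, so t = 46.970.
T = 100·t = 4697 K → 4700 K to the nearest 50 K.

4700 K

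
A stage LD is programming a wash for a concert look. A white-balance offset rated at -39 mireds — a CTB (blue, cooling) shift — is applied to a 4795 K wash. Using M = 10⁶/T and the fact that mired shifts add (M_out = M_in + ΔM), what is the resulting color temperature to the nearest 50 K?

M_in = 10⁶/4795 = 208.55 mireds.
M_out = 208.55 + (-39) = 169.55 mireds.
T_out = 10⁶/169.55 = 5897.9 K → 5900 K.

5900 K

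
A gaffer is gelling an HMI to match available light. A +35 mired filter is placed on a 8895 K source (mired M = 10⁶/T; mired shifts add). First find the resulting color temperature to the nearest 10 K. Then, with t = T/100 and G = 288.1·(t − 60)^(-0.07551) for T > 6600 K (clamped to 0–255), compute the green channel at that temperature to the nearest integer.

247

M_in = 10⁶/8895 = 112.42; M_out = 112.42 + (+35) = 147.42.
T_out = 10⁶/147.42 = 6783.2 K → 6780 K; t = 67.8.
G = 288.1·(67.8 − 60)^(-0.07551) = 288.1·7.8^(-0.07551) = 288.1·0.85632 = 246.707.
Rounded: 247.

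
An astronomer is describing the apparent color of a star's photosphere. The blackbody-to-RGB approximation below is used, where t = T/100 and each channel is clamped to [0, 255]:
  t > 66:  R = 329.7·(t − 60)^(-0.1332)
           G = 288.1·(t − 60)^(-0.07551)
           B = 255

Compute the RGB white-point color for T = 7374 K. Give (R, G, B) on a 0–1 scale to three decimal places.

t = 7374/100 = 73.74; the t > 66 branch applies.
R = 329.7·(73.74 − 60)^(-0.1332) = 329.7·13.74^(-0.1332) = 329.7·0.70538 = 232.562.
G = 288.1·(73.74 − 60)^(-0.07551) = 288.1·13.74^(-0.07551) = 288.1·0.82048 = 236.382.
B = 255 by definition for t > 66.
Dividing each by 255: (0.9120, 0.9270, 1.0000) → (0.912, 0.927, 1.000).

(0.912, 0.927, 1.000)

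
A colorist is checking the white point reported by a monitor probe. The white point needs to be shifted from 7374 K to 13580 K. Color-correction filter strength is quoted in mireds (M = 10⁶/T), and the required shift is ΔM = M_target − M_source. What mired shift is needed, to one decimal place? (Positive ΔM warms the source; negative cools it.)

-62.0 mireds

M_source = 10⁶/7374 = 135.612; M_target = 10⁶/13580 = 73.638.
ΔM = 73.638 − 135.612 = -61.974 → -62.0 mireds, a cooling shift.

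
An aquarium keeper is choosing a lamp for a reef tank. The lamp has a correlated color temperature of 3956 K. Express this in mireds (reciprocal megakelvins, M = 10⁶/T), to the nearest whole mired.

M = 10⁶ / 3956 = 252.781 → 253 mireds.

253 mireds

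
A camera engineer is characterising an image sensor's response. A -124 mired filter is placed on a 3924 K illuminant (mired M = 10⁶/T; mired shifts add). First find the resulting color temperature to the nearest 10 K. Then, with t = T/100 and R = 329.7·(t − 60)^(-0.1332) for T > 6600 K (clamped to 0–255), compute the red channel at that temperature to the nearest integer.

227

M_in = 10⁶/3924 = 254.84; M_out = 254.84 + (-124) = 130.84.
T_out = 10⁶/130.84 = 7642.8 K → 7640 K; t = 76.4.
R = 329.7·(76.4 − 60)^(-0.1332) = 329.7·16.4^(-0.1332) = 329.7·0.68894 = 227.144.
Rounded: 227.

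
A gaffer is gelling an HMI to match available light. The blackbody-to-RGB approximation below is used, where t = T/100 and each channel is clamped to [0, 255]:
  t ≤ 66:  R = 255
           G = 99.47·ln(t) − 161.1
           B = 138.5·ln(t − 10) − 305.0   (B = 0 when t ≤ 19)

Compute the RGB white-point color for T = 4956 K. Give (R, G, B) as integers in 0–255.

(255, 227, 204)

t = 4956/100 = 49.56; the t ≤ 66 branch applies.
R = 255 by definition for t ≤ 66.
G = 99.47·ln 49.56 − 161.1 = 99.47·3.9032 − 161.1 = 227.150.
B = 138.5·ln(49.56 − 10) − 305.0 = 138.5·ln 39.56 − 305.0 = 138.5·3.6778 − 305.0 = 204.378.
Rounded: (255, 227, 204).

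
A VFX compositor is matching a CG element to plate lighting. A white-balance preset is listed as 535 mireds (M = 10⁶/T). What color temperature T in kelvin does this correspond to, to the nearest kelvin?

T = 10⁶ / 535 = 1869.16 K → 1869 K.

1869 K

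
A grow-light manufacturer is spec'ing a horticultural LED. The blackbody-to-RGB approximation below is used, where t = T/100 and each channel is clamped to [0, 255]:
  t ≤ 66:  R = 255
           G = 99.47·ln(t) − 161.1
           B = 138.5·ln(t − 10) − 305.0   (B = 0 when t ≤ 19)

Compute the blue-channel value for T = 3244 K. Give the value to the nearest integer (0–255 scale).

126

t = 3244/100 = 32.44; the t ≤ 66 branch applies.
B = 138.5·ln(32.44 − 10) − 305.0 = 138.5·ln 22.44 − 305.0 = 138.5·3.1108 − 305.0 = 125.852.
Rounded: 126.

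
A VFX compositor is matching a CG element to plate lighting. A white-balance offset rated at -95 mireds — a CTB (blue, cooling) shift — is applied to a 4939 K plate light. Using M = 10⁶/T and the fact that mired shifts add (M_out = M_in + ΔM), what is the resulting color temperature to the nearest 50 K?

M_in = 10⁶/4939 = 202.47 mireds.
M_out = 202.47 + (-95) = 107.47 mireds.
T_out = 10⁶/107.47 = 9304.9 K → 9300 K.

9300 K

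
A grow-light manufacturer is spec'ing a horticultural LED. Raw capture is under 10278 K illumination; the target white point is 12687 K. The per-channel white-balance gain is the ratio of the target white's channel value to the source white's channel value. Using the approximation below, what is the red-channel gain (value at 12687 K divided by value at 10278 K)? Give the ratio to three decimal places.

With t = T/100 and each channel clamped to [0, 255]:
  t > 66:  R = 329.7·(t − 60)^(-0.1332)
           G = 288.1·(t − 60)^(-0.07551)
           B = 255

At 10278 K (t = 102.78):
  R = 329.7·(102.78 − 60)^(-0.1332) = 329.7·42.78^(-0.1332) = 329.7·0.60634 = 199.911.
At 12687 K (t = 126.87):
  R = 329.7·(126.87 − 60)^(-0.1332) = 329.7·66.87^(-0.1332) = 329.7·0.57132 = 188.364.
Gain = 188.364 / 199.911 = 0.9422 → 0.942.

0.942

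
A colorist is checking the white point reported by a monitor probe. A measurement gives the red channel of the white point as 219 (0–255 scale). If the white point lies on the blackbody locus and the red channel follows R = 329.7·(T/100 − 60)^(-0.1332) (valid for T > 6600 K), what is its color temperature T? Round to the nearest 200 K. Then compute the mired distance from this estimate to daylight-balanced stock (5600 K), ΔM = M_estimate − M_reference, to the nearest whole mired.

(t − 60)^(-0.1332) = 219/329.7 = 0.66424.
t − 60 = 0.66424^(1/-0.1332) = 0.66424^(-7.508) = 21.572, so t = 81.572.
T = 100·t = 8157 K → 8200 K to the nearest 200 K.
M_estimate = 10⁶/8200 = 121.95; M_reference = 10⁶/5600 = 178.57.
ΔM = 121.95 − 178.57 = -56.62 → -57 mireds.

-57 mireds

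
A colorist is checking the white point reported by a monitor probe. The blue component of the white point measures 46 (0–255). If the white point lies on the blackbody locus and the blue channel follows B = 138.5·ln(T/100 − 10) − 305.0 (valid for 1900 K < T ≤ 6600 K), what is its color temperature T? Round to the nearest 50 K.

ln(t − 10) = (46 + 305.0) / 138.5 = 2.5343.
t − 10 = e^2.5343 = 12.608, so t = 22.608.
T = 100·t = 2261 K → 2250 K to the nearest 50 K.

2250 K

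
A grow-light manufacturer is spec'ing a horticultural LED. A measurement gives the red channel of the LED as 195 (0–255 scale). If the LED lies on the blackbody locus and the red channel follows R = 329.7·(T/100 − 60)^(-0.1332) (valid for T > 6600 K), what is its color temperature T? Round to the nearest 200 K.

11200 K

(t − 60)^(-0.1332) = 195/329.7 = 0.59145.
t − 60 = 0.59145^(1/-0.1332) = 0.59145^(-7.508) = 51.564, so t = 111.564.
T = 100·t = 11156 K → 11200 K to the nearest 200 K.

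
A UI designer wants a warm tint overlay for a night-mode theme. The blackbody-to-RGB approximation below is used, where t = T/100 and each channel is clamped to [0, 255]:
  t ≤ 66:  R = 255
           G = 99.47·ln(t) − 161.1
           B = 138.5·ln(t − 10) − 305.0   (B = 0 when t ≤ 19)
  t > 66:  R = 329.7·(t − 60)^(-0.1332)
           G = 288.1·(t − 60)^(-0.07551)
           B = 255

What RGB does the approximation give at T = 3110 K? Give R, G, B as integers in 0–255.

t = 3110/100 = 31.1; the t ≤ 66 branch applies.
R = 255 by definition for t ≤ 66.
G = 99.47·ln 31.1 − 161.1 = 99.47·3.4372 − 161.1 = 180.799.
B = 138.5·ln(31.1 − 10) − 305.0 = 138.5·ln 21.1 − 305.0 = 138.5·3.0493 − 305.0 = 117.324.
Rounded: (255, 181, 117).

R=255, G=181, B=117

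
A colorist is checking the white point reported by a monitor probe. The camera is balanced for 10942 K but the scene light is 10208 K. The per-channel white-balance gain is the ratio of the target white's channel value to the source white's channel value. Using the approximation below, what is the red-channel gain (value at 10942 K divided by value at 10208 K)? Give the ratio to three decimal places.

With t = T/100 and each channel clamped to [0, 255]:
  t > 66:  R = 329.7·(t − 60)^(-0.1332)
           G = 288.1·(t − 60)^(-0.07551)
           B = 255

At 10208 K (t = 102.08):
  R = 329.7·(102.08 − 60)^(-0.1332) = 329.7·42.08^(-0.1332) = 329.7·0.60768 = 200.351.
At 10942 K (t = 109.42):
  R = 329.7·(109.42 − 60)^(-0.1332) = 329.7·49.42^(-0.1332) = 329.7·0.59480 = 196.106.
Gain = 196.106 / 200.351 = 0.9788 → 0.979.

0.979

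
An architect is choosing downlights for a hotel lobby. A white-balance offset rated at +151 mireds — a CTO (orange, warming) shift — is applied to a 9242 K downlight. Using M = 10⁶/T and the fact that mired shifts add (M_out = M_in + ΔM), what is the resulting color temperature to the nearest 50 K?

M_in = 10⁶/9242 = 108.20 mireds.
M_out = 108.20 + (+151) = 259.20 mireds.
T_out = 10⁶/259.20 = 3858.0 K → 3850 K.

3850 K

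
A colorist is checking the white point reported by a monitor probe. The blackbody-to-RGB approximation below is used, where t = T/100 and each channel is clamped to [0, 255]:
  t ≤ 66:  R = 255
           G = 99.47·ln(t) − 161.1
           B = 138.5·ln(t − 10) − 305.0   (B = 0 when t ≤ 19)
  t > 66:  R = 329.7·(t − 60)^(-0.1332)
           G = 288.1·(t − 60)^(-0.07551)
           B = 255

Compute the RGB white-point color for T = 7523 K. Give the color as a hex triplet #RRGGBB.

t = 7523/100 = 75.23; the t > 66 branch applies.
R = 329.7·(75.23 − 60)^(-0.1332) = 329.7·15.23^(-0.1332) = 329.7·0.69577 = 229.395.
G = 288.1·(75.23 − 60)^(-0.07551) = 288.1·15.23^(-0.07551) = 288.1·0.81413 = 234.551.
B = 255 by definition for t > 66.
Rounded: (229, 235, 255).
In hex: #E5EBFF.

#E5EBFF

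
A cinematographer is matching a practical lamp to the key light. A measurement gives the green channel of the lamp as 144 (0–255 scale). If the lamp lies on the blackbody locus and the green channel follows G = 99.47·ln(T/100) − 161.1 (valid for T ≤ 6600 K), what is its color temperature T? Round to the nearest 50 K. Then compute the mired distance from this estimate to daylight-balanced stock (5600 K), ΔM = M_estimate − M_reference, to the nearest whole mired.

ln t = (144 + 161.1) / 99.47 = 3.0673.
t = e^3.0673 = 21.483.
T = 100·t = 2148 K → 2150 K to the nearest 50 K.
M_estimate = 10⁶/2150 = 465.12; M_reference = 10⁶/5600 = 178.57.
ΔM = 465.12 − 178.57 = 286.54 → +287 mireds.

+287 mireds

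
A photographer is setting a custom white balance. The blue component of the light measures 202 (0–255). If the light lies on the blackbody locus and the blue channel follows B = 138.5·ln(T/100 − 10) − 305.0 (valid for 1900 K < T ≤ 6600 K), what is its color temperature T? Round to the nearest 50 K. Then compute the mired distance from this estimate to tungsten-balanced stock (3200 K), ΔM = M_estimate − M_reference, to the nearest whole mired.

ln(t − 10) = (202 + 305.0) / 138.5 = 3.6606.
t − 10 = e^3.6606 = 38.887, so t = 48.887.
T = 100·t = 4889 K → 4900 K to the nearest 50 K.
M_estimate = 10⁶/4900 = 204.08; M_reference = 10⁶/3200 = 312.50.
ΔM = 204.08 − 312.50 = -108.42 → -108 mireds.

-108 mireds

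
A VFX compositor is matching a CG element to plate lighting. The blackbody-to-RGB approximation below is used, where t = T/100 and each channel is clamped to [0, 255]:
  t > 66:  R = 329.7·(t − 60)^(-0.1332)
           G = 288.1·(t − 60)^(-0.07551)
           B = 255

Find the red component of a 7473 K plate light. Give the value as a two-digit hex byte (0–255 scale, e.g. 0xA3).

t = 7473/100 = 74.73; the t > 66 branch applies.
R = 329.7·(74.73 − 60)^(-0.1332) = 329.7·14.73^(-0.1332) = 329.7·0.69887 = 230.417.
Rounded: 230; in hex, 0xE6.

0xE6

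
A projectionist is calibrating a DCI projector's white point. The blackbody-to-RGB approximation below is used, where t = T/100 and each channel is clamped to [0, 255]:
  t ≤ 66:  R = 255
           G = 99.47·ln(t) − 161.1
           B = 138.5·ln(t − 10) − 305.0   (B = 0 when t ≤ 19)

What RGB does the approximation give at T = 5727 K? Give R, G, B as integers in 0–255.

R=255, G=242, B=229

t = 5727/100 = 57.27; the t ≤ 66 branch applies.
R = 255 by definition for t ≤ 66.
G = 99.47·ln 57.27 − 161.1 = 99.47·4.0478 − 161.1 = 241.532.
B = 138.5·ln(57.27 − 10) − 305.0 = 138.5·ln 47.27 − 305.0 = 138.5·3.8559 − 305.0 = 229.039.
Rounded: (255, 242, 229).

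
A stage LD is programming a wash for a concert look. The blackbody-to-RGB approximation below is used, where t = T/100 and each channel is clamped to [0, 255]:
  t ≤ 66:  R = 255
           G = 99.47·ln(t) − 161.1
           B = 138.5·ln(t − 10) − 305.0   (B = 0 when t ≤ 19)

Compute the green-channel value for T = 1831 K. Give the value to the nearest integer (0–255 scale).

t = 1831/100 = 18.31; the t ≤ 66 branch applies.
G = 99.47·ln 18.31 − 161.1 = 99.47·2.9074 − 161.1 = 128.104.
Rounded: 128.

128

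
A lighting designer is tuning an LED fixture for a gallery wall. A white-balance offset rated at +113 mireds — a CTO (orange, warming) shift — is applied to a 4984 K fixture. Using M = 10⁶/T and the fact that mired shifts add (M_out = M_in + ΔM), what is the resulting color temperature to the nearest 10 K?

3190 K

M_in = 10⁶/4984 = 200.64 mireds.
M_out = 200.64 + (+113) = 313.64 mireds.
T_out = 10⁶/313.64 = 3188.3 K → 3190 K.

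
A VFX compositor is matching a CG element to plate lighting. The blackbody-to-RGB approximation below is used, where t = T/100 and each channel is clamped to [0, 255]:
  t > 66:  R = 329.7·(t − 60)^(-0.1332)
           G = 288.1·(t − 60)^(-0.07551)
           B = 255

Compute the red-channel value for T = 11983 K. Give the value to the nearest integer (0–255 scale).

t = 11983/100 = 119.83; the t > 66 branch applies.
R = 329.7·(119.83 − 60)^(-0.1332) = 329.7·59.83^(-0.1332) = 329.7·0.57985 = 191.176.
Rounded: 191.

191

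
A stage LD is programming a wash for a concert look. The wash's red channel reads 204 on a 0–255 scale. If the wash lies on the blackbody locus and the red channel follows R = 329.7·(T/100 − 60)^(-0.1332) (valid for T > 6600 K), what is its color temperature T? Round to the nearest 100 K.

9700 K

(t − 60)^(-0.1332) = 204/329.7 = 0.61874.
t − 60 = 0.61874^(1/-0.1332) = 0.61874^(-7.508) = 36.748, so t = 96.748.
T = 100·t = 9675 K → 9700 K to the nearest 100 K.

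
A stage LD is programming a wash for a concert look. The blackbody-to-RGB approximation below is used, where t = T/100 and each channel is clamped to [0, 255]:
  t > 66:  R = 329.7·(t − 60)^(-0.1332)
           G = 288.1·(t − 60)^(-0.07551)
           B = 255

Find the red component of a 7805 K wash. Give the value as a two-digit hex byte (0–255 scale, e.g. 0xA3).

0xE0

t = 7805/100 = 78.05; the t > 66 branch applies.
R = 329.7·(78.05 − 60)^(-0.1332) = 329.7·18.05^(-0.1332) = 329.7·0.68020 = 224.262.
Rounded: 224; in hex, 0xE0.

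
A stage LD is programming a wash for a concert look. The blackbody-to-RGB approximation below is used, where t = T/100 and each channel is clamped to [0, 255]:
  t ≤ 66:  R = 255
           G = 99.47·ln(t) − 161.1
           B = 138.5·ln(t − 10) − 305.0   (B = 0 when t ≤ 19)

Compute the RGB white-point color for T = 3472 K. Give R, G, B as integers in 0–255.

R=255, G=192, B=139

t = 3472/100 = 34.72; the t ≤ 66 branch applies.
R = 255 by definition for t ≤ 66.
G = 99.47·ln 34.72 − 161.1 = 99.47·3.5473 − 161.1 = 191.752.
B = 138.5·ln(34.72 − 10) − 305.0 = 138.5·ln 24.72 − 305.0 = 138.5·3.2076 − 305.0 = 139.254.
Rounded: (255, 192, 139).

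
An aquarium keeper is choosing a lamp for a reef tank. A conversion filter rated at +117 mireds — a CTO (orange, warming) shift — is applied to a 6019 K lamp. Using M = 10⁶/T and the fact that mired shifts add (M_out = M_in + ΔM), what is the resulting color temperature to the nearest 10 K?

3530 K

M_in = 10⁶/6019 = 166.14 mireds.
M_out = 166.14 + (+117) = 283.14 mireds.
T_out = 10⁶/283.14 = 3531.8 K → 3530 K.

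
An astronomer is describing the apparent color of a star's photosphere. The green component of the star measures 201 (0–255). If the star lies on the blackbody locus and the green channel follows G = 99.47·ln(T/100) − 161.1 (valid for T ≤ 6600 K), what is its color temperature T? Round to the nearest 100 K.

ln t = (201 + 161.1) / 99.47 = 3.6403.
t = e^3.6403 = 38.103.
T = 100·t = 3810 K → 3800 K to the nearest 100 K.

3800 K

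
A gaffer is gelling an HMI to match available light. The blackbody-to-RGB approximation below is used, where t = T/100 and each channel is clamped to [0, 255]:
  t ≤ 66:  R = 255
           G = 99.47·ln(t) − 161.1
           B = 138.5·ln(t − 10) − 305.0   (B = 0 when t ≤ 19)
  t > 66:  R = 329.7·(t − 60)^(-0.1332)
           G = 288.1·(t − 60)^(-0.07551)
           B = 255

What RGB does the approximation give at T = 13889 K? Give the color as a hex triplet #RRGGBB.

#B8CFFF

t = 13889/100 = 138.89; the t > 66 branch applies.
R = 329.7·(138.89 − 60)^(-0.1332) = 329.7·78.89^(-0.1332) = 329.7·0.55888 = 184.262.
G = 288.1·(138.89 − 60)^(-0.07551) = 288.1·78.89^(-0.07551) = 288.1·0.71904 = 207.157.
B = 255 by definition for t > 66.
Rounded: (184, 207, 255).
In hex: #B8CFFF.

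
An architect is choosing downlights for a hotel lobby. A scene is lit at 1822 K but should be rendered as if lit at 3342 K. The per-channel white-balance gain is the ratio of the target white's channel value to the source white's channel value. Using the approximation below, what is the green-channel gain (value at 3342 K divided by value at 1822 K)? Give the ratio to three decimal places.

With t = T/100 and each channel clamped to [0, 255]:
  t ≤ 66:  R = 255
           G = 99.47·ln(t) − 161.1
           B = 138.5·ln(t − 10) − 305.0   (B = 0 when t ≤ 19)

At 1822 K (t = 18.22):
  G = 99.47·ln 18.22 − 161.1 = 99.47·2.9025 − 161.1 = 127.614.
At 3342 K (t = 33.42):
  G = 99.47·ln 33.42 − 161.1 = 99.47·3.5092 − 161.1 = 187.956.
Gain = 187.956 / 127.614 = 1.4728 → 1.473.

1.473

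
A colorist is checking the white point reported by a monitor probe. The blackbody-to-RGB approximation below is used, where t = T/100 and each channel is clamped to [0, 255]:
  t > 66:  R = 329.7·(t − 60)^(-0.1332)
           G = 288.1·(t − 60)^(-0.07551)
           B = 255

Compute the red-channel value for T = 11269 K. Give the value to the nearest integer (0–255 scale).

194

t = 11269/100 = 112.69; the t > 66 branch applies.
R = 329.7·(112.69 − 60)^(-0.1332) = 329.7·52.69^(-0.1332) = 329.7·0.58975 = 194.440.
Rounded: 194.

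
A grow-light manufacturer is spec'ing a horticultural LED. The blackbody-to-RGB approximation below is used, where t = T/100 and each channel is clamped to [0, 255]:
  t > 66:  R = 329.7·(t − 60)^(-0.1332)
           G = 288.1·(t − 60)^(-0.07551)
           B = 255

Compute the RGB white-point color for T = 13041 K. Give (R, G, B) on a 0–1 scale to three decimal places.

t = 13041/100 = 130.41; the t > 66 branch applies.
R = 329.7·(130.41 − 60)^(-0.1332) = 329.7·70.41^(-0.1332) = 329.7·0.56741 = 187.074.
G = 288.1·(130.41 − 60)^(-0.07551) = 288.1·70.41^(-0.07551) = 288.1·0.72525 = 208.943.
B = 255 by definition for t > 66.
Dividing each by 255: (0.7336, 0.8194, 1.0000) → (0.734, 0.819, 1.000).

(0.734, 0.819, 1.000)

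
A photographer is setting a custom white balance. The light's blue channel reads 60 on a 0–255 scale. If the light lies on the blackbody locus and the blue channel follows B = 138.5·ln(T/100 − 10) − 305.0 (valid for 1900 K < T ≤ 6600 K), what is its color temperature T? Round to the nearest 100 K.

ln(t − 10) = (60 + 305.0) / 138.5 = 2.6354.
t − 10 = e^2.6354 = 13.949, so t = 23.949.
T = 100·t = 2395 K → 2400 K to the nearest 100 K.

2400 K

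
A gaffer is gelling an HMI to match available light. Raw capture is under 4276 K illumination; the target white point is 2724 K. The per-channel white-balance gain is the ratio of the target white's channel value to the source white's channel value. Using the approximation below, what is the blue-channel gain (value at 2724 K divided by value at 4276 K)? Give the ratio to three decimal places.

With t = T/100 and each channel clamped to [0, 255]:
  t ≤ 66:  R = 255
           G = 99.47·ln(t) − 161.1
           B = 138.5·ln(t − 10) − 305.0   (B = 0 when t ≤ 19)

At 4276 K (t = 42.76):
  B = 138.5·ln(42.76 − 10) − 305.0 = 138.5·ln 32.76 − 305.0 = 138.5·3.4892 − 305.0 = 178.255.
At 2724 K (t = 27.24):
  B = 138.5·ln(27.24 − 10) − 305.0 = 138.5·ln 17.24 − 305.0 = 138.5·2.8472 − 305.0 = 89.342.
Gain = 89.342 / 178.255 = 0.5012 → 0.501.

0.501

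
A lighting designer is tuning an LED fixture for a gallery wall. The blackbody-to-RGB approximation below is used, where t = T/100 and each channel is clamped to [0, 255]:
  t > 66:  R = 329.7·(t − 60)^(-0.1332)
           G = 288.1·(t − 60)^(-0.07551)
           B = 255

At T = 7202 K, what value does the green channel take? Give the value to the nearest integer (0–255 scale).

239

t = 7202/100 = 72.02; the t > 66 branch applies.
G = 288.1·(72.02 − 60)^(-0.07551) = 288.1·12.02^(-0.07551) = 288.1·0.82881 = 238.781.
Rounded: 239.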